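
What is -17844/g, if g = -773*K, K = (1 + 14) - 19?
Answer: -4461/773 ≈ -5.7710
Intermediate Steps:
K = -4 (K = 15 - 19 = -4)
g = 3092 (g = -773*(-4) = 3092)
-17844/g = -17844/3092 = -17844*1/3092 = -4461/773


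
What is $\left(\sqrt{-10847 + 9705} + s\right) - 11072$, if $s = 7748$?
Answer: $-3324 + i \sqrt{1142} \approx -3324.0 + 33.794 i$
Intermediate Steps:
$\left(\sqrt{-10847 + 9705} + s\right) - 11072 = \left(\sqrt{-10847 + 9705} + 7748\right) - 11072 = \left(\sqrt{-1142} + 7748\right) - 11072 = \left(i \sqrt{1142} + 7748\right) - 11072 = \left(7748 + i \sqrt{1142}\right) - 11072 = -3324 + i \sqrt{1142}$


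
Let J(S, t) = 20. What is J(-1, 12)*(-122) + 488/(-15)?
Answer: -37088/15 ≈ -2472.5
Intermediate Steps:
J(-1, 12)*(-122) + 488/(-15) = 20*(-122) + 488/(-15) = -2440 + 488*(-1/15) = -2440 - 488/15 = -37088/15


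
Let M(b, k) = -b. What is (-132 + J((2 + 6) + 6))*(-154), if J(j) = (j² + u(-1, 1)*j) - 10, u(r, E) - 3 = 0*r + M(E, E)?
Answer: -12628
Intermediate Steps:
u(r, E) = 3 - E (u(r, E) = 3 + (0*r - E) = 3 + (0 - E) = 3 - E)
J(j) = -10 + j² + 2*j (J(j) = (j² + (3 - 1*1)*j) - 10 = (j² + (3 - 1)*j) - 10 = (j² + 2*j) - 10 = -10 + j² + 2*j)
(-132 + J((2 + 6) + 6))*(-154) = (-132 + (-10 + ((2 + 6) + 6)² + 2*((2 + 6) + 6)))*(-154) = (-132 + (-10 + (8 + 6)² + 2*(8 + 6)))*(-154) = (-132 + (-10 + 14² + 2*14))*(-154) = (-132 + (-10 + 196 + 28))*(-154) = (-132 + 214)*(-154) = 82*(-154) = -12628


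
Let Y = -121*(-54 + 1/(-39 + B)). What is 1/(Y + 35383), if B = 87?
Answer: 48/2011895 ≈ 2.3858e-5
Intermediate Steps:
Y = 313511/48 (Y = -121*(-54 + 1/(-39 + 87)) = -121*(-54 + 1/48) = -121*(-2591/48) = 313511/48 ≈ 6531.5)
1/(Y + 35383) = 1/(313511/48 + 35383) = 1/(2011895/48) = 48/2011895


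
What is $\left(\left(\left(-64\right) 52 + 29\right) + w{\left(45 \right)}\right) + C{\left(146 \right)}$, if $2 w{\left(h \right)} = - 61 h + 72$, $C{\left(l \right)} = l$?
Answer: $- \frac{8979}{2} \approx -4489.5$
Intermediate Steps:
$w{\left(h \right)} = 36 - \frac{61 h}{2}$ ($w{\left(h \right)} = \frac{- 61 h + 72}{2} = \frac{72 - 61 h}{2} = 36 - \frac{61 h}{2}$)
$\left(\left(\left(-64\right) 52 + 29\right) + w{\left(45 \right)}\right) + C{\left(146 \right)} = \left(\left(\left(-64\right) 52 + 29\right) + \left(36 - \frac{2745}{2}\right)\right) + 146 = \left(\left(-3328 + 29\right) + \left(36 - \frac{2745}{2}\right)\right) + 146 = \left(-3299 - \frac{2673}{2}\right) + 146 = - \frac{9271}{2} + 146 = - \frac{8979}{2}$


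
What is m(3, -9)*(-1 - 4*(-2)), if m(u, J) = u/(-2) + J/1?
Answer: -147/2 ≈ -73.500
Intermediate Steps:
m(u, J) = J - u/2 (m(u, J) = u*(-½) + J*1 = -u/2 + J = J - u/2)
m(3, -9)*(-1 - 4*(-2)) = (-9 - ½*3)*(-1 - 4*(-2)) = (-9 - 3/2)*(-1 + 8) = -21/2*7 = -147/2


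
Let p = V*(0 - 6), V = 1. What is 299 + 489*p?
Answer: -2635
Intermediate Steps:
p = -6 (p = 1*(0 - 6) = 1*(-6) = -6)
299 + 489*p = 299 + 489*(-6) = 299 - 2934 = -2635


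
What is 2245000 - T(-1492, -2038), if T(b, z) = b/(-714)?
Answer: 801464254/357 ≈ 2.2450e+6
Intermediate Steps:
T(b, z) = -b/714 (T(b, z) = b*(-1/714) = -b/714)
2245000 - T(-1492, -2038) = 2245000 - (-1)*(-1492)/714 = 2245000 - 1*746/357 = 2245000 - 746/357 = 801464254/357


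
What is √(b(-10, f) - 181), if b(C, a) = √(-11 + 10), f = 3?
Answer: √(-181 + I) ≈ 0.03716 + 13.454*I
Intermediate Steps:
b(C, a) = I (b(C, a) = √(-1) = I)
√(b(-10, f) - 181) = √(I - 181) = √(-181 + I)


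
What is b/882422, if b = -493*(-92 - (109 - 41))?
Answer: 39440/441211 ≈ 0.089390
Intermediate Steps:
b = 78880 (b = -493*(-92 - 1*68) = -493*(-92 - 68) = -493*(-160) = 78880)
b/882422 = 78880/882422 = 78880*(1/882422) = 39440/441211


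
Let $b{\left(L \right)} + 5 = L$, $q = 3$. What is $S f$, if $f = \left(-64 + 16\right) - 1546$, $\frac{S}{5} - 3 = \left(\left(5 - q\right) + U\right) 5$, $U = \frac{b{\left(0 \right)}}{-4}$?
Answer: $- \frac{306845}{2} \approx -1.5342 \cdot 10^{5}$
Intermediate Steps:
$b{\left(L \right)} = -5 + L$
$U = \frac{5}{4}$ ($U = \frac{-5 + 0}{-4} = \left(-5\right) \left(- \frac{1}{4}\right) = \frac{5}{4} \approx 1.25$)
$S = \frac{385}{4}$ ($S = 15 + 5 \left(\left(5 - 3\right) + \frac{5}{4}\right) 5 = 15 + 5 \left(2 + \frac{5}{4}\right) 5 = 15 + 5 \cdot \frac{13}{4} \cdot 5 = 15 + 5 \cdot \frac{65}{4} = 15 + \frac{325}{4} = \frac{385}{4} \approx 96.25$)
$f = -1594$ ($f = -48 - 1546 = -1594$)
$S f = \frac{385}{4} \left(-1594\right) = - \frac{306845}{2}$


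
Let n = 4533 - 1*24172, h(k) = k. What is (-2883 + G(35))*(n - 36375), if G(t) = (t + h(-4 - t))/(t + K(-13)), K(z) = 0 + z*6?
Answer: 6943775510/43 ≈ 1.6148e+8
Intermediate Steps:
K(z) = 6*z (K(z) = 0 + 6*z = 6*z)
n = -19639 (n = 4533 - 24172 = -19639)
G(t) = -4/(-78 + t) (G(t) = (t + (-4 - t))/(t + 6*(-13)) = -4/(t - 78) = -4/(-78 + t))
(-2883 + G(35))*(n - 36375) = (-2883 - 4/(-78 + 35))*(-19639 - 36375) = (-2883 - 4/(-43))*(-56014) = (-2883 - 4*(-1/43))*(-56014) = (-2883 + 4/43)*(-56014) = -123965/43*(-56014) = 6943775510/43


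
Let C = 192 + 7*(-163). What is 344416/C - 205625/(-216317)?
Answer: -74307897747/205284833 ≈ -361.97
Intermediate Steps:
C = -949 (C = 192 - 1141 = -949)
344416/C - 205625/(-216317) = 344416/(-949) - 205625/(-216317) = 344416*(-1/949) - 205625*(-1/216317) = -344416/949 + 205625/216317 = -74307897747/205284833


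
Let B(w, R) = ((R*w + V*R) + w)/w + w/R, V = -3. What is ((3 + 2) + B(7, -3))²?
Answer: 1681/441 ≈ 3.8118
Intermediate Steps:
B(w, R) = w/R + (w - 3*R + R*w)/w (B(w, R) = ((R*w - 3*R) + w)/w + w/R = ((-3*R + R*w) + w)/w + w/R = (w - 3*R + R*w)/w + w/R = w/R + (w - 3*R + R*w)/w)
((3 + 2) + B(7, -3))² = ((3 + 2) + (1 - 3 + 7/(-3) - 3*(-3)/7))² = (5 + (1 - 3 + 7*(-⅓) - 3*(-3)*⅐))² = (5 + (1 - 3 - 7/3 + 9/7))² = (5 - 64/21)² = (41/21)² = 1681/441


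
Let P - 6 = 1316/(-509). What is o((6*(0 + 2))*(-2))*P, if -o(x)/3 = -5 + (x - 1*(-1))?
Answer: 145992/509 ≈ 286.82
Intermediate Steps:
o(x) = 12 - 3*x (o(x) = -3*(-5 + (x - 1*(-1))) = -3*(-5 + (x + 1)) = -3*(-5 + (1 + x)) = -3*(-4 + x) = 12 - 3*x)
P = 1738/509 (P = 6 + 1316/(-509) = 6 + 1316*(-1/509) = 6 - 1316/509 = 1738/509 ≈ 3.4145)
o((6*(0 + 2))*(-2))*P = (12 - 3*6*(0 + 2)*(-2))*(1738/509) = (12 - 3*6*2*(-2))*(1738/509) = (12 - 36*(-2))*(1738/509) = (12 - 3*(-24))*(1738/509) = (12 + 72)*(1738/509) = 84*(1738/509) = 145992/509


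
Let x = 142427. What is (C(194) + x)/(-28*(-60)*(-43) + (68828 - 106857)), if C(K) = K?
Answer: -142621/110269 ≈ -1.2934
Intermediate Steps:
(C(194) + x)/(-28*(-60)*(-43) + (68828 - 106857)) = (194 + 142427)/(-28*(-60)*(-43) + (68828 - 106857)) = 142621/(1680*(-43) - 38029) = 142621/(-72240 - 38029) = 142621/(-110269) = 142621*(-1/110269) = -142621/110269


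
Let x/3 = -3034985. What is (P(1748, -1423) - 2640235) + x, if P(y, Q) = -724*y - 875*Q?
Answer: -11765617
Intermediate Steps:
x = -9104955 (x = 3*(-3034985) = -9104955)
P(y, Q) = -875*Q - 724*y
(P(1748, -1423) - 2640235) + x = ((-875*(-1423) - 724*1748) - 2640235) - 9104955 = ((1245125 - 1265552) - 2640235) - 9104955 = (-20427 - 2640235) - 9104955 = -2660662 - 9104955 = -11765617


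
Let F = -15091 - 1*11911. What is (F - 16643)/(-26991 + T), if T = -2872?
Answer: 43645/29863 ≈ 1.4615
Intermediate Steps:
F = -27002 (F = -15091 - 11911 = -27002)
(F - 16643)/(-26991 + T) = (-27002 - 16643)/(-26991 - 2872) = -43645/(-29863) = -43645*(-1/29863) = 43645/29863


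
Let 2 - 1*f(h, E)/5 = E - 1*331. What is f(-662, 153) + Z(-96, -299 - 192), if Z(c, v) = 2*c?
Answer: 708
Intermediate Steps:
f(h, E) = 1665 - 5*E (f(h, E) = 10 - 5*(E - 1*331) = 10 - 5*(E - 331) = 10 - 5*(-331 + E) = 10 + (1655 - 5*E) = 1665 - 5*E)
f(-662, 153) + Z(-96, -299 - 192) = (1665 - 5*153) + 2*(-96) = (1665 - 765) - 192 = 900 - 192 = 708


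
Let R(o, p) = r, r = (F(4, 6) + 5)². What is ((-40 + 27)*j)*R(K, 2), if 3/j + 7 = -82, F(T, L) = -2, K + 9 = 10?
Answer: 351/89 ≈ 3.9438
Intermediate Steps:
K = 1 (K = -9 + 10 = 1)
j = -3/89 (j = 3/(-7 - 82) = 3/(-89) = 3*(-1/89) = -3/89 ≈ -0.033708)
r = 9 (r = (-2 + 5)² = 3² = 9)
R(o, p) = 9
((-40 + 27)*j)*R(K, 2) = ((-40 + 27)*(-3/89))*9 = -13*(-3/89)*9 = (39/89)*9 = 351/89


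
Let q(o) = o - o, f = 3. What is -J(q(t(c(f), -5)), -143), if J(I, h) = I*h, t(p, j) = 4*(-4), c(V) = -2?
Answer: 0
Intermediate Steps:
t(p, j) = -16
q(o) = 0
-J(q(t(c(f), -5)), -143) = -0*(-143) = -1*0 = 0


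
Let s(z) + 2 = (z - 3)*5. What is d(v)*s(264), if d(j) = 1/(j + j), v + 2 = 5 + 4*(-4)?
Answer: -1303/26 ≈ -50.115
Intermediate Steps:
s(z) = -17 + 5*z (s(z) = -2 + (z - 3)*5 = -2 + (-3 + z)*5 = -2 + (-15 + 5*z) = -17 + 5*z)
v = -13 (v = -2 + (5 + 4*(-4)) = -2 + (5 - 16) = -2 - 11 = -13)
d(j) = 1/(2*j)
d(v)*s(264) = ((½)/(-13))*(-17 + 5*264) = ((½)*(-1/13))*(-17 + 1320) = -1/26*1303 = -1303/26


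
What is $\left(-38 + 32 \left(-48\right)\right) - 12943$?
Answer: $-14517$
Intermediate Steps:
$\left(-38 + 32 \left(-48\right)\right) - 12943 = \left(-38 - 1536\right) - 12943 = -1574 - 12943 = -14517$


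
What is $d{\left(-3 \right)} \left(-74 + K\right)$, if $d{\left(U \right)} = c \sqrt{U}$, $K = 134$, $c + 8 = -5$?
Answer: $- 780 i \sqrt{3} \approx - 1351.0 i$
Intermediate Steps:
$c = -13$ ($c = -8 - 5 = -13$)
$d{\left(U \right)} = - 13 \sqrt{U}$
$d{\left(-3 \right)} \left(-74 + K\right) = - 13 \sqrt{-3} \left(-74 + 134\right) = - 13 i \sqrt{3} \cdot 60 = - 780 i \sqrt{3}$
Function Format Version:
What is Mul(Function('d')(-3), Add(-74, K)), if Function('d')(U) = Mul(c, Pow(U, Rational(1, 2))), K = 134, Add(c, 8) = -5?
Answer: Mul(-780, I, Pow(3, Rational(1, 2))) ≈ Mul(-1351.0, I)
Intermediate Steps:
c = -13 (c = Add(-8, -5) = -13)
Function('d')(U) = Mul(-13, Pow(U, Rational(1, 2)))
Mul(Function('d')(-3), Add(-74, K)) = Mul(Mul(-13, Pow(-3, Rational(1, 2))), Add(-74, 134)) = Mul(Mul(-13, Mul(I, Pow(3, Rational(1, 2)))), 60) = Mul(Mul(-13, I, Pow(3, Rational(1, 2))), 60) = Mul(-780, I, Pow(3, Rational(1, 2)))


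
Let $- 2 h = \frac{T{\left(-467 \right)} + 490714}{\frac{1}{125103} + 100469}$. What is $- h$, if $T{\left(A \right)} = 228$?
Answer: $\frac{30709158513}{12568973308} \approx 2.4433$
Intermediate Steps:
$h = - \frac{30709158513}{12568973308}$ ($h = - \frac{\left(228 + 490714\right) \frac{1}{\frac{1}{125103} + 100469}}{2} = - \frac{490942 \frac{1}{\frac{1}{125103} + 100469}}{2} = - \frac{490942 \frac{1}{\frac{12568973308}{125103}}}{2} = - \frac{490942 \cdot \frac{125103}{12568973308}}{2} = \left(- \frac{1}{2}\right) \frac{30709158513}{6284486654} = - \frac{30709158513}{12568973308} \approx -2.4433$)
$- h = \left(-1\right) \left(- \frac{30709158513}{12568973308}\right) = \frac{30709158513}{12568973308}$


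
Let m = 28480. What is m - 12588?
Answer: 15892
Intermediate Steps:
m - 12588 = 28480 - 12588 = 15892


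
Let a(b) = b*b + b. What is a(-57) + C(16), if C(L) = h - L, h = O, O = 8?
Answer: 3184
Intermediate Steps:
a(b) = b + b² (a(b) = b² + b = b + b²)
h = 8
C(L) = 8 - L
a(-57) + C(16) = -57*(1 - 57) + (8 - 1*16) = -57*(-56) + (8 - 16) = 3192 - 8 = 3184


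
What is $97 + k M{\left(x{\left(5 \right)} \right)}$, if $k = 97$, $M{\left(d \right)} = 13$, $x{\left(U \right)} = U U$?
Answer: $1358$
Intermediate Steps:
$x{\left(U \right)} = U^{2}$
$97 + k M{\left(x{\left(5 \right)} \right)} = 97 + 97 \cdot 13 = 97 + 1261 = 1358$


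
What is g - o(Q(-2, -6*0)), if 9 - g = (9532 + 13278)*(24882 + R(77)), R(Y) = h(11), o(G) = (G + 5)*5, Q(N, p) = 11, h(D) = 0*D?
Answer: -567558491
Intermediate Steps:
h(D) = 0
o(G) = 25 + 5*G (o(G) = (5 + G)*5 = 25 + 5*G)
R(Y) = 0
g = -567558411 (g = 9 - (9532 + 13278)*(24882 + 0) = 9 - 22810*24882 = 9 - 1*567558420 = 9 - 567558420 = -567558411)
g - o(Q(-2, -6*0)) = -567558411 - (25 + 5*11) = -567558411 - (25 + 55) = -567558411 - 1*80 = -567558411 - 80 = -567558491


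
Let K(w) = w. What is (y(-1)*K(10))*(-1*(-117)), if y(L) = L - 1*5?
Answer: -7020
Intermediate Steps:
y(L) = -5 + L (y(L) = L - 5 = -5 + L)
(y(-1)*K(10))*(-1*(-117)) = ((-5 - 1)*10)*(-1*(-117)) = -6*10*117 = -60*117 = -7020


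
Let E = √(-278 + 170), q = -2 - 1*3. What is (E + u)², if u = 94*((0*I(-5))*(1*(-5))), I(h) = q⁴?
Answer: -108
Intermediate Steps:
q = -5 (q = -2 - 3 = -5)
I(h) = 625 (I(h) = (-5)⁴ = 625)
E = 6*I*√3 (E = √(-108) = 6*I*√3 ≈ 10.392*I)
u = 0 (u = 94*((0*625)*(1*(-5))) = 94*(0*(-5)) = 94*0 = 0)
(E + u)² = (6*I*√3 + 0)² = (6*I*√3)² = -108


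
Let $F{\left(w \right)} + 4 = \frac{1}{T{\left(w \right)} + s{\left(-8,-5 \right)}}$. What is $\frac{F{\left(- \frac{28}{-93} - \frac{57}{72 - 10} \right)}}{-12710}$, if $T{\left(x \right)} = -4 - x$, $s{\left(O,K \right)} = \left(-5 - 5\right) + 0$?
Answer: $\frac{5071}{15817595} \approx 0.00032059$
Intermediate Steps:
$s{\left(O,K \right)} = -10$ ($s{\left(O,K \right)} = -10 + 0 = -10$)
$F{\left(w \right)} = -4 + \frac{1}{-14 - w}$ ($F{\left(w \right)} = -4 + \frac{1}{\left(-4 - w\right) - 10} = -4 + \frac{1}{-14 - w}$)
$\frac{F{\left(- \frac{28}{-93} - \frac{57}{72 - 10} \right)}}{-12710} = \frac{\frac{1}{14 - \left(- \frac{28}{93} + \frac{57}{72 - 10}\right)} \left(-57 - 4 \left(- \frac{28}{-93} - \frac{57}{72 - 10}\right)\right)}{-12710} = \frac{-57 - 4 \left(\left(-28\right) \left(- \frac{1}{93}\right) - \frac{57}{62}\right)}{14 - \left(- \frac{28}{93} + \frac{57}{62}\right)} \left(- \frac{1}{12710}\right) = \frac{-57 - 4 \left(\frac{28}{93} - \frac{57}{62}\right)}{14 + \left(\frac{28}{93} - \frac{57}{62}\right)} \left(- \frac{1}{12710}\right) = \frac{-57 - - \frac{230}{93}}{14 - \frac{115}{186}} \left(- \frac{1}{12710}\right) = \frac{-57 + \frac{230}{93}}{\frac{2489}{186}} \left(- \frac{1}{12710}\right) = \frac{186}{2489} \left(- \frac{5071}{93}\right) \left(- \frac{1}{12710}\right) = \left(- \frac{10142}{2489}\right) \left(- \frac{1}{12710}\right) = \frac{5071}{15817595}$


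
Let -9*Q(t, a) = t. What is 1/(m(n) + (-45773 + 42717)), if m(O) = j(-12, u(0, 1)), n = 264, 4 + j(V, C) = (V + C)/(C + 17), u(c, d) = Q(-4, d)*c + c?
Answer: -17/52032 ≈ -0.00032672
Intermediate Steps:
Q(t, a) = -t/9
u(c, d) = 13*c/9 (u(c, d) = (-⅑*(-4))*c + c = 4*c/9 + c = 13*c/9)
j(V, C) = -4 + (C + V)/(17 + C) (j(V, C) = -4 + (V + C)/(C + 17) = -4 + (C + V)/(17 + C))
m(O) = -80/17 (m(O) = (-68 - 12 - 13*0/3)/(17 + (13/9)*0) = (-68 - 12 - 3*0)/(17 + 0) = (-68 - 12 + 0)/17 = (1/17)*(-80) = -80/17)
1/(m(n) + (-45773 + 42717)) = 1/(-80/17 + (-45773 + 42717)) = 1/(-80/17 - 3056) = 1/(-52032/17) = -17/52032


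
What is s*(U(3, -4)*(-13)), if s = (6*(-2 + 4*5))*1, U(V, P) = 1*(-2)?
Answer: 2808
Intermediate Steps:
U(V, P) = -2
s = 108 (s = (6*(-2 + 20))*1 = (6*18)*1 = 108*1 = 108)
s*(U(3, -4)*(-13)) = 108*(-2*(-13)) = 108*26 = 2808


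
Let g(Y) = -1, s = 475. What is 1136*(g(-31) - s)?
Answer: -540736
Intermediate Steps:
1136*(g(-31) - s) = 1136*(-1 - 1*475) = 1136*(-1 - 475) = 1136*(-476) = -540736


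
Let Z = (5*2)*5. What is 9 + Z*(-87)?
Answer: -4341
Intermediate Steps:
Z = 50 (Z = 10*5 = 50)
9 + Z*(-87) = 9 + 50*(-87) = 9 - 4350 = -4341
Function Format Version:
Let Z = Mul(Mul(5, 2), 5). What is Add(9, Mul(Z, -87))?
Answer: -4341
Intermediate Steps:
Z = 50 (Z = Mul(10, 5) = 50)
Add(9, Mul(Z, -87)) = Add(9, Mul(50, -87)) = Add(9, -4350) = -4341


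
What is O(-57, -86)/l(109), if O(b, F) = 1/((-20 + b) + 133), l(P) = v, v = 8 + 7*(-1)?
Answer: 1/56 ≈ 0.017857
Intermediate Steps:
v = 1 (v = 8 - 7 = 1)
l(P) = 1
O(b, F) = 1/(113 + b)
O(-57, -86)/l(109) = 1/((113 - 57)*1) = 1/56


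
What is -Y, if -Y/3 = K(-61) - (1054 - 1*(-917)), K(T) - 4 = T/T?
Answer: -5898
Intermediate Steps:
K(T) = 5 (K(T) = 4 + T/T = 4 + 1 = 5)
Y = 5898 (Y = -3*(5 - (1054 - 1*(-917))) = -3*(5 - (1054 + 917)) = -3*(5 - 1*1971) = -3*(5 - 1971) = -3*(-1966) = 5898)
-Y = -1*5898 = -5898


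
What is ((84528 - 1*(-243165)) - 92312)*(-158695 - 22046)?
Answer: -42542997321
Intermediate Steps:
((84528 - 1*(-243165)) - 92312)*(-158695 - 22046) = ((84528 + 243165) - 92312)*(-180741) = (327693 - 92312)*(-180741) = 235381*(-180741) = -42542997321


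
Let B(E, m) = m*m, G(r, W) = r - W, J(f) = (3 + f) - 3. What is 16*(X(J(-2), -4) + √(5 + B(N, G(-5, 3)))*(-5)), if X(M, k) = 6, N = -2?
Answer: 96 - 80*√69 ≈ -568.53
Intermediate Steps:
J(f) = f
B(E, m) = m²
16*(X(J(-2), -4) + √(5 + B(N, G(-5, 3)))*(-5)) = 16*(6 + √(5 + (-5 - 1*3)²)*(-5)) = 16*(6 + √(5 + (-5 - 3)²)*(-5)) = 16*(6 + √(5 + (-8)²)*(-5)) = 16*(6 + √(5 + 64)*(-5)) = 16*(6 + √69*(-5)) = 16*(6 - 5*√69) = 96 - 80*√69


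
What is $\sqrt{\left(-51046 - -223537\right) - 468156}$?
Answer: $i \sqrt{295665} \approx 543.75 i$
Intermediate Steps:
$\sqrt{\left(-51046 - -223537\right) - 468156} = \sqrt{\left(-51046 + 223537\right) - 468156} = \sqrt{172491 - 468156} = \sqrt{-295665} = i \sqrt{295665}$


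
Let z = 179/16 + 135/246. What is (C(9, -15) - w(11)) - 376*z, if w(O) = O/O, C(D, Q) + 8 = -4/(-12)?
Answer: -1087691/246 ≈ -4421.5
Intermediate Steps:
z = 7699/656 (z = 179*(1/16) + 135*(1/246) = 179/16 + 45/82 = 7699/656 ≈ 11.736)
C(D, Q) = -23/3 (C(D, Q) = -8 - 4/(-12) = -8 - 4*(-1/12) = -8 + ⅓ = -23/3)
w(O) = 1
(C(9, -15) - w(11)) - 376*z = (-23/3 - 1*1) - 376*7699/656 = (-23/3 - 1) - 361853/82 = -26/3 - 361853/82 = -1087691/246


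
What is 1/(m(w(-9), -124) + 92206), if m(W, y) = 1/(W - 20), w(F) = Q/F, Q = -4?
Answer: 176/16228247 ≈ 1.0845e-5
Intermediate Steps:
w(F) = -4/F
m(W, y) = 1/(-20 + W)
1/(m(w(-9), -124) + 92206) = 1/(1/(-20 - 4/(-9)) + 92206) = 1/(1/(-20 - 4*(-1/9)) + 92206) = 1/(1/(-20 + 4/9) + 92206) = 1/(1/(-176/9) + 92206) = 1/(-9/176 + 92206) = 1/(16228247/176) = 176/16228247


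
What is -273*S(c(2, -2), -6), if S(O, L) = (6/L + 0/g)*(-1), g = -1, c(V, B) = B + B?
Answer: -273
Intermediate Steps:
c(V, B) = 2*B
S(O, L) = -6/L (S(O, L) = (6/L + 0/(-1))*(-1) = (6/L + 0*(-1))*(-1) = (6/L + 0)*(-1) = (6/L)*(-1) = -6/L)
-273*S(c(2, -2), -6) = -(-1638)/(-6) = -(-1638)*(-1)/6 = -273*1 = -273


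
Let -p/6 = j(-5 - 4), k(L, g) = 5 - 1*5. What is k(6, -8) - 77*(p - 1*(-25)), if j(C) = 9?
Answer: 2233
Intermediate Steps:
k(L, g) = 0 (k(L, g) = 5 - 5 = 0)
p = -54 (p = -6*9 = -54)
k(6, -8) - 77*(p - 1*(-25)) = 0 - 77*(-54 - 1*(-25)) = 0 - 77*(-54 + 25) = 0 - 77*(-29) = 0 + 2233 = 2233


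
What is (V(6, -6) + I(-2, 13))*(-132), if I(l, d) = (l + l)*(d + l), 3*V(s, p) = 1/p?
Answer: 17446/3 ≈ 5815.3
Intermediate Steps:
V(s, p) = 1/(3*p)
I(l, d) = 2*l*(d + l) (I(l, d) = (2*l)*(d + l) = 2*l*(d + l))
(V(6, -6) + I(-2, 13))*(-132) = ((1/3)/(-6) + 2*(-2)*(13 - 2))*(-132) = ((1/3)*(-1/6) + 2*(-2)*11)*(-132) = (-1/18 - 44)*(-132) = -793/18*(-132) = 17446/3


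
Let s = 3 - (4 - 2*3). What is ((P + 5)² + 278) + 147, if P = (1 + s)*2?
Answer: 714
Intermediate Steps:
s = 5 (s = 3 - (4 - 6) = 3 - 1*(-2) = 3 + 2 = 5)
P = 12 (P = (1 + 5)*2 = 6*2 = 12)
((P + 5)² + 278) + 147 = ((12 + 5)² + 278) + 147 = (17² + 278) + 147 = (289 + 278) + 147 = 567 + 147 = 714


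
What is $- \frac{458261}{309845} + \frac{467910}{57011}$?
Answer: $\frac{118853656079}{17664573295} \approx 6.7284$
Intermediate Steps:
$- \frac{458261}{309845} + \frac{467910}{57011} = \frac{118853656079}{17664573295}$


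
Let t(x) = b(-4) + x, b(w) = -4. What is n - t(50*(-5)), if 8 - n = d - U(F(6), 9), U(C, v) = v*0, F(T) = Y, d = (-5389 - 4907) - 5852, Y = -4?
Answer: 16410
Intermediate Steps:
d = -16148 (d = -10296 - 5852 = -16148)
F(T) = -4
U(C, v) = 0
t(x) = -4 + x
n = 16156 (n = 8 - (-16148 - 1*0) = 8 - (-16148 + 0) = 8 - 1*(-16148) = 8 + 16148 = 16156)
n - t(50*(-5)) = 16156 - (-4 + 50*(-5)) = 16156 - (-4 - 250) = 16156 - 1*(-254) = 16156 + 254 = 16410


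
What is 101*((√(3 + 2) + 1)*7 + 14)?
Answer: 2121 + 707*√5 ≈ 3701.9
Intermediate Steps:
101*((√(3 + 2) + 1)*7 + 14) = 101*((√5 + 1)*7 + 14) = 101*((1 + √5)*7 + 14) = 101*((7 + 7*√5) + 14) = 101*(21 + 7*√5) = 2121 + 707*√5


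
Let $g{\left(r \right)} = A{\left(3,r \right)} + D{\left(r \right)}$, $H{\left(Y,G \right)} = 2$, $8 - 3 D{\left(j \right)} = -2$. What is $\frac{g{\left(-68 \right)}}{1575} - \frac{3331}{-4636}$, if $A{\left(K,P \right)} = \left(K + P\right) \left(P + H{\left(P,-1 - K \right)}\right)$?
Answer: $\frac{2155733}{625860} \approx 3.4444$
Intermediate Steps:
$D{\left(j \right)} = \frac{10}{3}$ ($D{\left(j \right)} = \frac{8}{3} - - \frac{2}{3} = \frac{8}{3} + \frac{2}{3} = \frac{10}{3}$)
$A{\left(K,P \right)} = \left(2 + P\right) \left(K + P\right)$ ($A{\left(K,P \right)} = \left(K + P\right) \left(P + 2\right) = \left(K + P\right) \left(2 + P\right) = \left(2 + P\right) \left(K + P\right)$)
$g{\left(r \right)} = \frac{28}{3} + r^{2} + 5 r$ ($g{\left(r \right)} = \left(r^{2} + 2 \cdot 3 + 2 r + 3 r\right) + \frac{10}{3} = \left(r^{2} + 6 + 2 r + 3 r\right) + \frac{10}{3} = \left(6 + r^{2} + 5 r\right) + \frac{10}{3} = \frac{28}{3} + r^{2} + 5 r$)
$\frac{g{\left(-68 \right)}}{1575} - \frac{3331}{-4636} = \frac{\frac{28}{3} + \left(-68\right)^{2} + 5 \left(-68\right)}{1575} - \frac{3331}{-4636} = \left(\frac{28}{3} + 4624 - 340\right) \frac{1}{1575} - - \frac{3331}{4636} = \frac{12880}{3} \cdot \frac{1}{1575} + \frac{3331}{4636} = \frac{368}{135} + \frac{3331}{4636} = \frac{2155733}{625860}$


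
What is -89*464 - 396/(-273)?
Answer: -3757804/91 ≈ -41295.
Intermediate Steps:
-89*464 - 396/(-273) = -41296 - 396*(-1/273) = -41296 + 132/91 = -3757804/91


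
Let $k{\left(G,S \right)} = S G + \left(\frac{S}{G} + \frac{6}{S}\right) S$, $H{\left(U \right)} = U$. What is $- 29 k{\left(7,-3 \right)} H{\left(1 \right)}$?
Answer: $\frac{2784}{7} \approx 397.71$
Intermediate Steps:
$k{\left(G,S \right)} = G S + S \left(\frac{6}{S} + \frac{S}{G}\right)$ ($k{\left(G,S \right)} = G S + \left(\frac{6}{S} + \frac{S}{G}\right) S = G S + S \left(\frac{6}{S} + \frac{S}{G}\right)$)
$- 29 k{\left(7,-3 \right)} H{\left(1 \right)} = - 29 \left(6 + 7 \left(-3\right) + \frac{\left(-3\right)^{2}}{7}\right) 1 = - 29 \left(6 - 21 + \frac{1}{7} \cdot 9\right) 1 = - 29 \left(6 - 21 + \frac{9}{7}\right) 1 = \left(-29\right) \left(- \frac{96}{7}\right) 1 = \frac{2784}{7} \cdot 1 = \frac{2784}{7}$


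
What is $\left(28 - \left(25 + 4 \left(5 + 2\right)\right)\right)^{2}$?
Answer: $625$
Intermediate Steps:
$\left(28 - \left(25 + 4 \left(5 + 2\right)\right)\right)^{2} = \left(28 - 53\right)^{2} = \left(-25\right)^{2} = 625$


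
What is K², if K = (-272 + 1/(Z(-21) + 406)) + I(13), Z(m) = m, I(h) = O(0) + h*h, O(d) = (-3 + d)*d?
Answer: 1572439716/148225 ≈ 10608.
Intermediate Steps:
O(d) = d*(-3 + d)
I(h) = h² (I(h) = 0*(-3 + 0) + h*h = 0*(-3) + h² = 0 + h² = h²)
K = -39654/385 (K = (-272 + 1/(-21 + 406)) + 13² = (-272 + 1/385) + 169 = -104719/385 + 169 = -39654/385 ≈ -103.00)
K² = (-39654/385)² = 1572439716/148225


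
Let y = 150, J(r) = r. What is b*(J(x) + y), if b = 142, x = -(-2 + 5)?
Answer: 20874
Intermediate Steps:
x = -3 (x = -1*3 = -3)
b*(J(x) + y) = 142*(-3 + 150) = 142*147 = 20874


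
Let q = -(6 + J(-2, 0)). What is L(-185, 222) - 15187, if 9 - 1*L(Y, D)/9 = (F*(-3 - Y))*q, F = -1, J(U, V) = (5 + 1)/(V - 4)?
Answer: -22477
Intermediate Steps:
J(U, V) = 6/(-4 + V)
q = -9/2 (q = -(6 + 6/(-4 + 0)) = -(6 + 6/(-4)) = -(6 + 6*(-¼)) = -(6 - 3/2) = -1*9/2 = -9/2 ≈ -4.5000)
L(Y, D) = 405/2 + 81*Y/2 (L(Y, D) = 81 - 9*(-(-3 - Y))*(-9)/2 = 81 - 9*(3 + Y)*(-9)/2 = 81 - 9*(-27/2 - 9*Y/2) = 81 + (243/2 + 81*Y/2) = 405/2 + 81*Y/2)
L(-185, 222) - 15187 = (405/2 + (81/2)*(-185)) - 15187 = (405/2 - 14985/2) - 15187 = -7290 - 15187 = -22477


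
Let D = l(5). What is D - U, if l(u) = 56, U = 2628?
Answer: -2572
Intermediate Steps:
D = 56
D - U = 56 - 1*2628 = 56 - 2628 = -2572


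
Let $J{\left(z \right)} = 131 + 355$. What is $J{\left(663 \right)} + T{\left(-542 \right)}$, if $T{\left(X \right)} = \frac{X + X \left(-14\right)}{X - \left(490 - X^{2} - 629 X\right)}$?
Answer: $\frac{11705675}{24093} \approx 485.85$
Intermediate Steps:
$J{\left(z \right)} = 486$
$T{\left(X \right)} = - \frac{13 X}{-490 + X^{2} + 630 X}$ ($T{\left(X \right)} = \frac{X - 14 X}{X + \left(-490 + X^{2} + 629 X\right)} = \frac{\left(-13\right) X}{-490 + X^{2} + 630 X} = - \frac{13 X}{-490 + X^{2} + 630 X}$)
$J{\left(663 \right)} + T{\left(-542 \right)} = 486 - - \frac{7046}{-490 + \left(-542\right)^{2} + 630 \left(-542\right)} = 486 - - \frac{7046}{-490 + 293764 - 341460} = 486 - - \frac{7046}{-48186} = 486 - \left(-7046\right) \left(- \frac{1}{48186}\right) = 486 - \frac{3523}{24093} = \frac{11705675}{24093}$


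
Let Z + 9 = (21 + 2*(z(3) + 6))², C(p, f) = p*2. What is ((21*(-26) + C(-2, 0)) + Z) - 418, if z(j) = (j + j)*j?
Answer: 3784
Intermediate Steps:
z(j) = 2*j² (z(j) = (2*j)*j = 2*j²)
C(p, f) = 2*p
Z = 4752 (Z = -9 + (21 + 2*(2*3² + 6))² = -9 + (21 + 2*(2*9 + 6))² = -9 + (21 + 2*(18 + 6))² = -9 + (21 + 2*24)² = -9 + (21 + 48)² = -9 + 69² = -9 + 4761 = 4752)
((21*(-26) + C(-2, 0)) + Z) - 418 = ((21*(-26) + 2*(-2)) + 4752) - 418 = ((-546 - 4) + 4752) - 418 = (-550 + 4752) - 418 = 4202 - 418 = 3784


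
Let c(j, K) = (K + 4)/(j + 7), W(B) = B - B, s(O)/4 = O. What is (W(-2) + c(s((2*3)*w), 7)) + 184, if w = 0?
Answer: 1299/7 ≈ 185.57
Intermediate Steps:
s(O) = 4*O
W(B) = 0
c(j, K) = (4 + K)/(7 + j)
(W(-2) + c(s((2*3)*w), 7)) + 184 = (0 + (4 + 7)/(7 + 4*((2*3)*0))) + 184 = (0 + 11/(7 + 4*(6*0))) + 184 = (0 + 11/(7 + 4*0)) + 184 = (0 + 11/(7 + 0)) + 184 = (0 + 11/7) + 184 = 11/7 + 184 = 1299/7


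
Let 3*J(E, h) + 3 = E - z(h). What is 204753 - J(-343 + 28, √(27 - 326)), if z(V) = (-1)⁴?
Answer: 614578/3 ≈ 2.0486e+5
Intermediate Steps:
z(V) = 1
J(E, h) = -4/3 + E/3 (J(E, h) = -1 + (E - 1*1)/3 = -1 + (E - 1)/3 = -1 + (-1 + E)/3 = -1 + (-⅓ + E/3) = -4/3 + E/3)
204753 - J(-343 + 28, √(27 - 326)) = 204753 - (-4/3 + (-343 + 28)/3) = 204753 - (-4/3 + (⅓)*(-315)) = 204753 - (-4/3 - 105) = 204753 - 1*(-319/3) = 204753 + 319/3 = 614578/3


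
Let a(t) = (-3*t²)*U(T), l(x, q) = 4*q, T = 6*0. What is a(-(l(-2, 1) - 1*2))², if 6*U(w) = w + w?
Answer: 0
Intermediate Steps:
T = 0
U(w) = w/3 (U(w) = (w + w)/6 = (2*w)/6 = w/3)
a(t) = 0 (a(t) = (-3*t²)*((⅓)*0) = -3*t²*0 = 0)
a(-(l(-2, 1) - 1*2))² = 0² = 0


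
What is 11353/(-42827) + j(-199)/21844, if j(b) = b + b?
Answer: -132520039/467756494 ≈ -0.28331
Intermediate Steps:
j(b) = 2*b
11353/(-42827) + j(-199)/21844 = 11353/(-42827) + (2*(-199))/21844 = 11353*(-1/42827) - 398*1/21844 = -11353/42827 - 199/10922 = -132520039/467756494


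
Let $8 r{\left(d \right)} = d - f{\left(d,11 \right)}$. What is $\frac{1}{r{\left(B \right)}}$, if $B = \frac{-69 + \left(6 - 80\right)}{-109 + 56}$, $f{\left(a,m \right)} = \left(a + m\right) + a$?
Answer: $- \frac{212}{363} \approx -0.58402$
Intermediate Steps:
$f{\left(a,m \right)} = m + 2 a$
$B = \frac{143}{53}$ ($B = \frac{-69 + \left(6 - 80\right)}{-53} = \left(-69 - 74\right) \left(- \frac{1}{53}\right) = \left(-143\right) \left(- \frac{1}{53}\right) = \frac{143}{53} \approx 2.6981$)
$r{\left(d \right)} = - \frac{11}{8} - \frac{d}{8}$ ($r{\left(d \right)} = \frac{d - \left(11 + 2 d\right)}{8} = \frac{-11 - d}{8} = - \frac{11}{8} - \frac{d}{8}$)
$\frac{1}{r{\left(B \right)}} = \frac{1}{- \frac{11}{8} - \frac{143}{424}} = \frac{1}{- \frac{363}{212}} = - \frac{212}{363}$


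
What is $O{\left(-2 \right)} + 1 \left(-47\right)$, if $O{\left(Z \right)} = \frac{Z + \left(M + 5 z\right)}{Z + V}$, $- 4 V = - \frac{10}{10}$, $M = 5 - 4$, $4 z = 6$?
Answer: $- \frac{355}{7} \approx -50.714$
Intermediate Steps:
$z = \frac{3}{2}$ ($z = \frac{1}{4} \cdot 6 = \frac{3}{2} \approx 1.5$)
$M = 1$ ($M = 5 - 4 = 1$)
$V = \frac{1}{4}$ ($V = - \frac{\left(-10\right) \frac{1}{10}}{4} = \left(- \frac{1}{4}\right) \left(-1\right) = \frac{1}{4} \approx 0.25$)
$O{\left(Z \right)} = \frac{\frac{17}{2} + Z}{\frac{1}{4} + Z}$ ($O{\left(Z \right)} = \frac{Z + \left(1 + 5 \cdot \frac{3}{2}\right)}{Z + \frac{1}{4}} = \frac{Z + \left(1 + \frac{15}{2}\right)}{\frac{1}{4} + Z} = \frac{Z + \frac{17}{2}}{\frac{1}{4} + Z} = \frac{\frac{17}{2} + Z}{\frac{1}{4} + Z}$)
$O{\left(-2 \right)} + 1 \left(-47\right) = \frac{2 \left(17 + 2 \left(-2\right)\right)}{1 + 4 \left(-2\right)} + 1 \left(-47\right) = \frac{2 \left(17 - 4\right)}{1 - 8} - 47 = 2 \frac{1}{-7} \cdot 13 - 47 = 2 \left(- \frac{1}{7}\right) 13 - 47 = - \frac{26}{7} - 47 = - \frac{355}{7}$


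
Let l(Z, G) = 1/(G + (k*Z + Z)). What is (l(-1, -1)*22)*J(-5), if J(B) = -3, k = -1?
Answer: 66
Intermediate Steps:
l(Z, G) = 1/G (l(Z, G) = 1/(G + (-Z + Z)) = 1/(G + 0) = 1/G)
(l(-1, -1)*22)*J(-5) = (22/(-1))*(-3) = -1*22*(-3) = -22*(-3) = 66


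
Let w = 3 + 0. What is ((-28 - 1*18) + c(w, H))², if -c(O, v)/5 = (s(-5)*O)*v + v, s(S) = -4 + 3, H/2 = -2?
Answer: 7396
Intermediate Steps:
H = -4 (H = 2*(-2) = -4)
s(S) = -1
w = 3
c(O, v) = -5*v + 5*O*v (c(O, v) = -5*((-O)*v + v) = -5*(-O*v + v) = -5*(v - O*v) = -5*v + 5*O*v)
((-28 - 1*18) + c(w, H))² = ((-28 - 1*18) + 5*(-4)*(-1 + 3))² = ((-28 - 18) + 5*(-4)*2)² = (-46 - 40)² = (-86)² = 7396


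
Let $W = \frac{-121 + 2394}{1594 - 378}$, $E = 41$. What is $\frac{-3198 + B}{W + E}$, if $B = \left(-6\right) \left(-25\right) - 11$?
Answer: $- \frac{531392}{7447} \approx -71.357$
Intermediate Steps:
$W = \frac{2273}{1216} \approx 1.8692$
$B = 139$ ($B = 150 - 11 = 139$)
$\frac{-3198 + B}{W + E} = \frac{-3198 + 139}{\frac{2273}{1216} + 41} = - \frac{3059}{\frac{52129}{1216}} = \left(-3059\right) \frac{1216}{52129} = - \frac{531392}{7447}$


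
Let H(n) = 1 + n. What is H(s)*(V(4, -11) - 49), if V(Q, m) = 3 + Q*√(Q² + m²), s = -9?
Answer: 368 - 32*√137 ≈ -6.5504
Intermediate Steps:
H(s)*(V(4, -11) - 49) = (1 - 9)*((3 + 4*√(4² + (-11)²)) - 49) = -8*((3 + 4*√(16 + 121)) - 49) = -8*((3 + 4*√137) - 49) = -8*(-46 + 4*√137) = 368 - 32*√137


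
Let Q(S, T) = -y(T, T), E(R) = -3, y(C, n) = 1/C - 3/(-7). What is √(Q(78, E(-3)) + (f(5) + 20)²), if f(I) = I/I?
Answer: √194439/21 ≈ 20.998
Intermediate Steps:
y(C, n) = 3/7 + 1/C (y(C, n) = 1/C - 3*(-⅐) = 1/C + 3/7 = 3/7 + 1/C)
Q(S, T) = -3/7 - 1/T (Q(S, T) = -(3/7 + 1/T) = -3/7 - 1/T)
f(I) = 1
√(Q(78, E(-3)) + (f(5) + 20)²) = √((-3/7 - 1/(-3)) + (1 + 20)²) = √((-3/7 - 1*(-⅓)) + 21²) = √((-3/7 + ⅓) + 441) = √(-2/21 + 441) = √(9259/21) = √194439/21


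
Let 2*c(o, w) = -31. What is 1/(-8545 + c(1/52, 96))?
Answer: -2/17121 ≈ -0.00011682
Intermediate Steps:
c(o, w) = -31/2 (c(o, w) = (1/2)*(-31) = -31/2)
1/(-8545 + c(1/52, 96)) = 1/(-8545 - 31/2) = 1/(-17121/2) = -2/17121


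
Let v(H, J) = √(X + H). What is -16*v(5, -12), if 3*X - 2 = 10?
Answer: -48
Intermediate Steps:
X = 4 (X = ⅔ + (⅓)*10 = ⅔ + 10/3 = 4)
v(H, J) = √(4 + H)
-16*v(5, -12) = -16*√(4 + 5) = -16*√9 = -16*3 = -48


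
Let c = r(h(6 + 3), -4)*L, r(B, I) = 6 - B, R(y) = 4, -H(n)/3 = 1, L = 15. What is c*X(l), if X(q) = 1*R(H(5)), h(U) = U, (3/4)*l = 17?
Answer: -180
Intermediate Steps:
l = 68/3 (l = (4/3)*17 = 68/3 ≈ 22.667)
H(n) = -3 (H(n) = -3*1 = -3)
X(q) = 4 (X(q) = 1*4 = 4)
c = -45 (c = (6 - (6 + 3))*15 = (6 - 1*9)*15 = (6 - 9)*15 = -3*15 = -45)
c*X(l) = -45*4 = -180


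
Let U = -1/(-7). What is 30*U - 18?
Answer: -96/7 ≈ -13.714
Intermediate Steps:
U = ⅐ (U = -1*(-⅐) = ⅐ ≈ 0.14286)
30*U - 18 = 30*(⅐) - 18 = 30/7 - 18 = -96/7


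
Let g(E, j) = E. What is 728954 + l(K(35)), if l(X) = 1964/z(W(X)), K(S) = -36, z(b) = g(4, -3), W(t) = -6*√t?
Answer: 729445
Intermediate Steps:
z(b) = 4
l(X) = 491 (l(X) = 1964/4 = 1964*(¼) = 491)
728954 + l(K(35)) = 728954 + 491 = 729445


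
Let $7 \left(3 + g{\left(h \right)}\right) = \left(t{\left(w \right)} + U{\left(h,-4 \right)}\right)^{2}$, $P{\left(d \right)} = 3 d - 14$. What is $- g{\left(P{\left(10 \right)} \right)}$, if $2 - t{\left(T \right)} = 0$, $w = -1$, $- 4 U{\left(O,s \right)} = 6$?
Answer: $\frac{83}{28} \approx 2.9643$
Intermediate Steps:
$P{\left(d \right)} = -14 + 3 d$
$U{\left(O,s \right)} = - \frac{3}{2}$ ($U{\left(O,s \right)} = \left(- \frac{1}{4}\right) 6 = - \frac{3}{2}$)
$t{\left(T \right)} = 2$ ($t{\left(T \right)} = 2 - 0 = 2 + 0 = 2$)
$g{\left(h \right)} = - \frac{83}{28}$ ($g{\left(h \right)} = -3 + \frac{\left(2 - \frac{3}{2}\right)^{2}}{7} = -3 + \frac{1}{7 \cdot 4} = -3 + \frac{1}{7} \cdot \frac{1}{4} = -3 + \frac{1}{28} = - \frac{83}{28}$)
$- g{\left(P{\left(10 \right)} \right)} = \left(-1\right) \left(- \frac{83}{28}\right) = \frac{83}{28}$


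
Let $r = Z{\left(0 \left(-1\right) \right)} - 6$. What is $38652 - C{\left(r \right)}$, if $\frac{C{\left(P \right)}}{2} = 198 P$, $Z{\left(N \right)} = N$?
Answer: $41028$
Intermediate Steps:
$r = -6$ ($r = 0 \left(-1\right) - 6 = 0 - 6 = -6$)
$C{\left(P \right)} = 396 P$ ($C{\left(P \right)} = 2 \cdot 198 P = 396 P$)
$38652 - C{\left(r \right)} = 38652 - 396 \left(-6\right) = 38652 - -2376 = 38652 + 2376 = 41028$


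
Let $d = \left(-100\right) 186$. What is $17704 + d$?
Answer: $-896$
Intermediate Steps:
$d = -18600$
$17704 + d = 17704 - 18600 = -896$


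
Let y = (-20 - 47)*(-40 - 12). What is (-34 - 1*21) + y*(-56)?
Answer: -195159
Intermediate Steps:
y = 3484 (y = -67*(-52) = 3484)
(-34 - 1*21) + y*(-56) = (-34 - 1*21) + 3484*(-56) = (-34 - 21) - 195104 = -55 - 195104 = -195159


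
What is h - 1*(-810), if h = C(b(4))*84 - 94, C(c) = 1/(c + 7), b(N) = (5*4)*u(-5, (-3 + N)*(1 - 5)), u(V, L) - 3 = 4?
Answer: 5016/7 ≈ 716.57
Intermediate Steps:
u(V, L) = 7 (u(V, L) = 3 + 4 = 7)
b(N) = 140 (b(N) = (5*4)*7 = 20*7 = 140)
C(c) = 1/(7 + c)
h = -654/7 (h = 84/(7 + 140) - 94 = 84/147 - 94 = (1/147)*84 - 94 = 4/7 - 94 = -654/7 ≈ -93.429)
h - 1*(-810) = -654/7 - 1*(-810) = -654/7 + 810 = 5016/7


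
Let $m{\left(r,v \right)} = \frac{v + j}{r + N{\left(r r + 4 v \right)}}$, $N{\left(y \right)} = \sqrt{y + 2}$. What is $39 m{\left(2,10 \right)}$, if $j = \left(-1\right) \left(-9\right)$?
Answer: $- \frac{247}{7} + \frac{247 \sqrt{46}}{14} \approx 84.374$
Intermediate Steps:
$j = 9$
$N{\left(y \right)} = \sqrt{2 + y}$
$m{\left(r,v \right)} = \frac{9 + v}{r + \sqrt{2 + r^{2} + 4 v}}$ ($m{\left(r,v \right)} = \frac{v + 9}{r + \sqrt{2 + \left(r r + 4 v\right)}} = \frac{9 + v}{r + \sqrt{2 + \left(r^{2} + 4 v\right)}} = \frac{9 + v}{r + \sqrt{2 + r^{2} + 4 v}}$)
$39 m{\left(2,10 \right)} = 39 \frac{9 + 10}{2 + \sqrt{2 + 2^{2} + 4 \cdot 10}} = 39 \frac{1}{2 + \sqrt{2 + 4 + 40}} \cdot 19 = 39 \frac{1}{2 + \sqrt{46}} \cdot 19 = 39 \frac{19}{2 + \sqrt{46}} = \frac{741}{2 + \sqrt{46}}$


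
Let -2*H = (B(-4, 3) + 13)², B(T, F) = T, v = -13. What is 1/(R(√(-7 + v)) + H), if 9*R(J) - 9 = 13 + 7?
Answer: -18/671 ≈ -0.026826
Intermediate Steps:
R(J) = 29/9 (R(J) = 1 + (13 + 7)/9 = 1 + (⅑)*20 = 1 + 20/9 = 29/9)
H = -81/2 (H = -(-4 + 13)²/2 = -½*9² = -½*81 = -81/2 ≈ -40.500)
1/(R(√(-7 + v)) + H) = 1/(29/9 - 81/2) = 1/(-671/18) = -18/671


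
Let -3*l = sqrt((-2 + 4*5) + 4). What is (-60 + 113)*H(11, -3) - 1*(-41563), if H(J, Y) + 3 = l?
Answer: 41404 - 53*sqrt(22)/3 ≈ 41321.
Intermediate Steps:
l = -sqrt(22)/3 (l = -sqrt((-2 + 4*5) + 4)/3 = -sqrt((-2 + 20) + 4)/3 = -sqrt(18 + 4)/3 = -sqrt(22)/3 ≈ -1.5635)
H(J, Y) = -3 - sqrt(22)/3
(-60 + 113)*H(11, -3) - 1*(-41563) = (-60 + 113)*(-3 - sqrt(22)/3) - 1*(-41563) = 53*(-3 - sqrt(22)/3) + 41563 = (-159 - 53*sqrt(22)/3) + 41563 = 41404 - 53*sqrt(22)/3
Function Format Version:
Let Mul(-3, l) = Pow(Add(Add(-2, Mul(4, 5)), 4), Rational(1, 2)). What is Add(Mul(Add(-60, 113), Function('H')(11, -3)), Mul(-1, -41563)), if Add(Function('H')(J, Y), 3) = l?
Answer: Add(41404, Mul(Rational(-53, 3), Pow(22, Rational(1, 2)))) ≈ 41321.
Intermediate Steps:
l = Mul(Rational(-1, 3), Pow(22, Rational(1, 2))) (l = Mul(Rational(-1, 3), Pow(Add(Add(-2, Mul(4, 5)), 4), Rational(1, 2))) = Mul(Rational(-1, 3), Pow(Add(Add(-2, 20), 4), Rational(1, 2))) = Mul(Rational(-1, 3), Pow(Add(18, 4), Rational(1, 2))) = Mul(Rational(-1, 3), Pow(22, Rational(1, 2))) ≈ -1.5635)
Function('H')(J, Y) = Add(-3, Mul(Rational(-1, 3), Pow(22, Rational(1, 2))))
Add(Mul(Add(-60, 113), Function('H')(11, -3)), Mul(-1, -41563)) = Add(Mul(Add(-60, 113), Add(-3, Mul(Rational(-1, 3), Pow(22, Rational(1, 2))))), Mul(-1, -41563)) = Add(Mul(53, Add(-3, Mul(Rational(-1, 3), Pow(22, Rational(1, 2))))), 41563) = Add(Add(-159, Mul(Rational(-53, 3), Pow(22, Rational(1, 2)))), 41563) = Add(41404, Mul(Rational(-53, 3), Pow(22, Rational(1, 2))))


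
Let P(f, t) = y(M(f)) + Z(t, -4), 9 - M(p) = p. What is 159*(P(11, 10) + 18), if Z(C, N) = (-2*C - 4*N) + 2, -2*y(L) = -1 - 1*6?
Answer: 6201/2 ≈ 3100.5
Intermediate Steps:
M(p) = 9 - p
y(L) = 7/2 (y(L) = -(-1 - 1*6)/2 = -(-1 - 6)/2 = -½*(-7) = 7/2)
Z(C, N) = 2 - 4*N - 2*C (Z(C, N) = (-4*N - 2*C) + 2 = 2 - 4*N - 2*C)
P(f, t) = 43/2 - 2*t (P(f, t) = 7/2 + (2 - 4*(-4) - 2*t) = 7/2 + (2 + 16 - 2*t) = 7/2 + (18 - 2*t) = 43/2 - 2*t)
159*(P(11, 10) + 18) = 159*((43/2 - 2*10) + 18) = 159*((43/2 - 20) + 18) = 159*(3/2 + 18) = 159*(39/2) = 6201/2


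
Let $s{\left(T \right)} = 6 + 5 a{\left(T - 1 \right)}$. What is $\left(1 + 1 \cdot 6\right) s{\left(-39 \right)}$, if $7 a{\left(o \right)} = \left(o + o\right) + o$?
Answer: $-558$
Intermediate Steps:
$a{\left(o \right)} = \frac{3 o}{7}$ ($a{\left(o \right)} = \frac{\left(o + o\right) + o}{7} = \frac{2 o + o}{7} = \frac{3 o}{7}$)
$s{\left(T \right)} = \frac{27}{7} + \frac{15 T}{7}$ ($s{\left(T \right)} = 6 + 5 \frac{3 \left(T - 1\right)}{7} = 6 + 5 \frac{3 \left(-1 + T\right)}{7} = 6 + 5 \left(- \frac{3}{7} + \frac{3 T}{7}\right) = 6 + \left(- \frac{15}{7} + \frac{15 T}{7}\right) = \frac{27}{7} + \frac{15 T}{7}$)
$\left(1 + 1 \cdot 6\right) s{\left(-39 \right)} = \left(1 + 1 \cdot 6\right) \left(\frac{27}{7} + \frac{15}{7} \left(-39\right)\right) = \left(1 + 6\right) \left(\frac{27}{7} - \frac{585}{7}\right) = 7 \left(- \frac{558}{7}\right) = -558$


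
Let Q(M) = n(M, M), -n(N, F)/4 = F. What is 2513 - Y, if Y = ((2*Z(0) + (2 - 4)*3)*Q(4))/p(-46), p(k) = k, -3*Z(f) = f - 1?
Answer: 173525/69 ≈ 2514.9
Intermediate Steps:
n(N, F) = -4*F
Z(f) = ⅓ - f/3 (Z(f) = -(f - 1)/3 = -(-1 + f)/3 = ⅓ - f/3)
Q(M) = -4*M
Y = -128/69 (Y = ((2*(⅓ - ⅓*0) + (2 - 4)*3)*(-4*4))/(-46) = ((2*(⅓ + 0) - 2*3)*(-16))*(-1/46) = ((2*(⅓) - 6)*(-16))*(-1/46) = ((⅔ - 6)*(-16))*(-1/46) = -16/3*(-16)*(-1/46) = (256/3)*(-1/46) = -128/69 ≈ -1.8551)
2513 - Y = 2513 - 1*(-128/69) = 2513 + 128/69 = 173525/69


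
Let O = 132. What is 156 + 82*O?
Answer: 10980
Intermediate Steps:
156 + 82*O = 156 + 82*132 = 156 + 10824 = 10980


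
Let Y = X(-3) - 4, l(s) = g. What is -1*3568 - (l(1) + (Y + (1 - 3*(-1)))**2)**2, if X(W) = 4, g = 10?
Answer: -4244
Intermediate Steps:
l(s) = 10
Y = 0 (Y = 4 - 4 = 0)
-1*3568 - (l(1) + (Y + (1 - 3*(-1)))**2)**2 = -1*3568 - (10 + (0 + (1 - 3*(-1)))**2)**2 = -3568 - (10 + (0 + (1 + 3))**2)**2 = -3568 - (10 + (0 + 4)**2)**2 = -3568 - (10 + 4**2)**2 = -3568 - (10 + 16)**2 = -3568 - 1*26**2 = -3568 - 1*676 = -3568 - 676 = -4244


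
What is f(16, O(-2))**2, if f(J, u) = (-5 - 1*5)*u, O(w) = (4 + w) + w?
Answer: 0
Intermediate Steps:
O(w) = 4 + 2*w
f(J, u) = -10*u (f(J, u) = (-5 - 5)*u = -10*u)
f(16, O(-2))**2 = (-10*(4 + 2*(-2)))**2 = (-10*(4 - 4))**2 = (-10*0)**2 = 0**2 = 0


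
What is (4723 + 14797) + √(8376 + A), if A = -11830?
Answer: 19520 + I*√3454 ≈ 19520.0 + 58.771*I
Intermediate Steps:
(4723 + 14797) + √(8376 + A) = (4723 + 14797) + √(8376 - 11830) = 19520 + √(-3454) = 19520 + I*√3454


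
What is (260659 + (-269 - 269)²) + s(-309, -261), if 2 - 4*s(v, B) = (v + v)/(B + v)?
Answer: 209039227/380 ≈ 5.5010e+5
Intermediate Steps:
s(v, B) = ½ - v/(2*(B + v)) (s(v, B) = ½ - (v + v)/(4*(B + v)) = ½ - 2*v/(4*(B + v)) = ½ - v/(2*(B + v)))
(260659 + (-269 - 269)²) + s(-309, -261) = (260659 + (-269 - 269)²) + (½)*(-261)/(-261 - 309) = (260659 + (-538)²) + (½)*(-261)/(-570) = (260659 + 289444) + (½)*(-261)*(-1/570) = 550103 + 87/380 = 209039227/380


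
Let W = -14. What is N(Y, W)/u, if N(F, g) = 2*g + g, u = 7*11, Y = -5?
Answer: -6/11 ≈ -0.54545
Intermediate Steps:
u = 77
N(F, g) = 3*g
N(Y, W)/u = (3*(-14))/77 = -42*1/77 = -6/11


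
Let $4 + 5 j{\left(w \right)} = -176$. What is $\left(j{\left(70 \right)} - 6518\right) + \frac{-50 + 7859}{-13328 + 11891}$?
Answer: $- \frac{3141969}{479} \approx -6559.4$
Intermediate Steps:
$j{\left(w \right)} = -36$ ($j{\left(w \right)} = - \frac{4}{5} + \frac{1}{5} \left(-176\right) = - \frac{4}{5} - \frac{176}{5} = -36$)
$\left(j{\left(70 \right)} - 6518\right) + \frac{-50 + 7859}{-13328 + 11891} = \left(-36 - 6518\right) + \frac{-50 + 7859}{-13328 + 11891} = -6554 + \frac{7809}{-1437} = -6554 + 7809 \left(- \frac{1}{1437}\right) = -6554 - \frac{2603}{479} = - \frac{3141969}{479}$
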